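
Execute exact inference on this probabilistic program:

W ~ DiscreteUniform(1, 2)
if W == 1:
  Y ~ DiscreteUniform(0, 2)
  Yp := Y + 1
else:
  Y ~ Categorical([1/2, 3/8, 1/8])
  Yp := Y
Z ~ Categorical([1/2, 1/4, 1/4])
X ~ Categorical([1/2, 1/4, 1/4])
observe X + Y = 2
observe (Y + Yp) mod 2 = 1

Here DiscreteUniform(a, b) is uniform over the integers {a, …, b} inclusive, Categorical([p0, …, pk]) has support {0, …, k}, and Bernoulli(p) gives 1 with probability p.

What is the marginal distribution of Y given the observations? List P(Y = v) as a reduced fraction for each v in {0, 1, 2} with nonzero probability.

Enumerate traces; 9 have nonzero weight after conditioning:
  (W=1, Y=0, Z=0, X=2) weight 1/48
  (W=1, Y=0, Z=1, X=2) weight 1/96
  (W=1, Y=0, Z=2, X=2) weight 1/96
  (W=1, Y=1, Z=0, X=1) weight 1/48
  (W=1, Y=1, Z=1, X=1) weight 1/96
  (W=1, Y=1, Z=2, X=1) weight 1/96
  (W=1, Y=2, Z=0, X=0) weight 1/24
  (W=1, Y=2, Z=1, X=0) weight 1/48
  … 1 more
Group by Y:
  weight(Y=0) = 1/24
  weight(Y=1) = 1/24
  weight(Y=2) = 1/12
Total weight = 1/24 + 1/24 + 1/12 = 1/6
P(Y=0 | obs) = 1/24 / 1/6 = 1/4
P(Y=1 | obs) = 1/24 / 1/6 = 1/4
P(Y=2 | obs) = 1/12 / 1/6 = 1/2

P(Y=0) = 1/4, P(Y=1) = 1/4, P(Y=2) = 1/2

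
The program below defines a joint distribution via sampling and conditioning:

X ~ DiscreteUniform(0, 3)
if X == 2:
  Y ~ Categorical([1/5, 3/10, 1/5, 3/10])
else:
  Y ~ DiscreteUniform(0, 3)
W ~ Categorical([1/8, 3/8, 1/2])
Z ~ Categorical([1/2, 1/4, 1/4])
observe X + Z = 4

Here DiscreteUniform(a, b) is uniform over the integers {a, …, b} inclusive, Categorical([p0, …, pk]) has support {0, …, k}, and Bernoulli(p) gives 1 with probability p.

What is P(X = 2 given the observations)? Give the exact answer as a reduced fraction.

Enumerate traces; 24 have nonzero weight after conditioning:
  (X=2, Y=0, W=0, Z=2) weight 1/640
  (X=2, Y=0, W=1, Z=2) weight 3/640
  (X=2, Y=0, W=2, Z=2) weight 1/160
  (X=2, Y=1, W=0, Z=2) weight 3/1280
  (X=2, Y=1, W=1, Z=2) weight 9/1280
  (X=2, Y=1, W=2, Z=2) weight 3/320
  (X=2, Y=2, W=0, Z=2) weight 1/640
  (X=2, Y=2, W=1, Z=2) weight 3/640
  (X=3, Y=0, W=0, Z=1) weight 1/512
  … 15 more
Group by X:
  weight(X=2) = 1/16
  weight(X=3) = 1/16
Total weight = 1/16 + 1/16 = 1/8
P(X=2 | obs) = 1/16 / 1/8 = 1/2
P(X=3 | obs) = 1/16 / 1/8 = 1/2

P(X = 2 | obs) = 1/2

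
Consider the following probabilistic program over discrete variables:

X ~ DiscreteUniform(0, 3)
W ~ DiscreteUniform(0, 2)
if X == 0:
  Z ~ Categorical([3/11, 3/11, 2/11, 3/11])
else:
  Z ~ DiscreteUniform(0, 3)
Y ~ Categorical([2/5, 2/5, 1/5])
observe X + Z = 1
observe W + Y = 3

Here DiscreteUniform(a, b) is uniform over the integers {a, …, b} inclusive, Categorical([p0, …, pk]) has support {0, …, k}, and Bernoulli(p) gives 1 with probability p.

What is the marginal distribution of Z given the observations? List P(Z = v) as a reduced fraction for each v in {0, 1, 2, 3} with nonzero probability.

Enumerate traces; 4 have nonzero weight after conditioning:
  (X=0, W=1, Z=1, Y=2) weight 1/220
  (X=0, W=2, Z=1, Y=1) weight 1/110
  (X=1, W=1, Z=0, Y=2) weight 1/240
  (X=1, W=2, Z=0, Y=1) weight 1/120
Group by Z:
  weight(Z=0) = 1/80
  weight(Z=1) = 3/220
Total weight = 1/80 + 3/220 = 23/880
P(Z=0 | obs) = 1/80 / 23/880 = 11/23
P(Z=1 | obs) = 3/220 / 23/880 = 12/23

P(Z=0) = 11/23, P(Z=1) = 12/23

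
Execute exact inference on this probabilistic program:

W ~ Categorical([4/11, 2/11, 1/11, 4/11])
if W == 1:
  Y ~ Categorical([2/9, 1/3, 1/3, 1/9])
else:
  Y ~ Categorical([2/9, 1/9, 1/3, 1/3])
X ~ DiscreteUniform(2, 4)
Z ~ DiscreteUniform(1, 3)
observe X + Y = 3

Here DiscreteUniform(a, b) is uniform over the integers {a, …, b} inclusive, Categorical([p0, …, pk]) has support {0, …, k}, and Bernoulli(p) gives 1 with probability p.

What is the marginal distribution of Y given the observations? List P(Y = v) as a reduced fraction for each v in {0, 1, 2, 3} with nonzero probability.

P(Y=0) = 22/37, P(Y=1) = 15/37

Enumerate traces; 24 have nonzero weight after conditioning:
  (W=0, Y=0, X=3, Z=1) weight 8/891
  (W=0, Y=0, X=3, Z=2) weight 8/891
  (W=0, Y=0, X=3, Z=3) weight 8/891
  (W=0, Y=1, X=2, Z=1) weight 4/891
  (W=0, Y=1, X=2, Z=2) weight 4/891
  (W=0, Y=1, X=2, Z=3) weight 4/891
  (W=1, Y=0, X=3, Z=1) weight 4/891
  (W=1, Y=0, X=3, Z=2) weight 4/891
  … 16 more
Group by Y:
  weight(Y=0) = 2/27
  weight(Y=1) = 5/99
Total weight = 2/27 + 5/99 = 37/297
P(Y=0 | obs) = 2/27 / 37/297 = 22/37
P(Y=1 | obs) = 5/99 / 37/297 = 15/37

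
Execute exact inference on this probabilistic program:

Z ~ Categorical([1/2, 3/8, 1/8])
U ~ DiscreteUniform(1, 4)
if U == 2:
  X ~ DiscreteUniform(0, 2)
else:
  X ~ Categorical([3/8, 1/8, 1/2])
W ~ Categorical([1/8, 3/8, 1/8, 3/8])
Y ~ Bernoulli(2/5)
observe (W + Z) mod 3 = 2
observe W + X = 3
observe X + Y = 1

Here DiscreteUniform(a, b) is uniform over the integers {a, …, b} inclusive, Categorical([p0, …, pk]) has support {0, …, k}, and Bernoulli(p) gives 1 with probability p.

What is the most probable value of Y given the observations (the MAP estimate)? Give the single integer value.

Enumerate traces; 8 have nonzero weight after conditioning:
  (Z=0, U=1, X=1, W=2, Y=0) weight 3/2560
  (Z=0, U=2, X=1, W=2, Y=0) weight 1/320
  (Z=0, U=3, X=1, W=2, Y=0) weight 3/2560
  (Z=0, U=4, X=1, W=2, Y=0) weight 3/2560
  (Z=2, U=1, X=0, W=3, Y=1) weight 9/5120
  (Z=2, U=2, X=0, W=3, Y=1) weight 1/640
  (Z=2, U=3, X=0, W=3, Y=1) weight 9/5120
  (Z=2, U=4, X=0, W=3, Y=1) weight 9/5120
Group by Y:
  weight(Y=0) = 17/2560
  weight(Y=1) = 7/1024
Total weight = 17/2560 + 7/1024 = 69/5120
P(Y=0 | obs) = 17/2560 / 69/5120 = 34/69
P(Y=1 | obs) = 7/1024 / 69/5120 = 35/69
argmax = 1

argmax_v P(Y = v | obs) = 1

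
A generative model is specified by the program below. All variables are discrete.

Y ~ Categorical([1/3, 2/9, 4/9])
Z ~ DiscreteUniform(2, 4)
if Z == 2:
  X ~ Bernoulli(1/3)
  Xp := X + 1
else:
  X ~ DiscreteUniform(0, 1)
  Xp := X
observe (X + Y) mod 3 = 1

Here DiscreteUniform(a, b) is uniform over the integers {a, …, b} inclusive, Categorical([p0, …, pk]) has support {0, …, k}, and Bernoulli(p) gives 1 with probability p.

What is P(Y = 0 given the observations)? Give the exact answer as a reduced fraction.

Enumerate traces; 6 have nonzero weight after conditioning:
  (Y=0, Z=2, X=1) weight 1/27
  (Y=0, Z=3, X=1) weight 1/18
  (Y=0, Z=4, X=1) weight 1/18
  (Y=1, Z=2, X=0) weight 4/81
  (Y=1, Z=3, X=0) weight 1/27
  (Y=1, Z=4, X=0) weight 1/27
Group by Y:
  weight(Y=0) = 4/27
  weight(Y=1) = 10/81
Total weight = 4/27 + 10/81 = 22/81
P(Y=0 | obs) = 4/27 / 22/81 = 6/11
P(Y=1 | obs) = 10/81 / 22/81 = 5/11

P(Y = 0 | obs) = 6/11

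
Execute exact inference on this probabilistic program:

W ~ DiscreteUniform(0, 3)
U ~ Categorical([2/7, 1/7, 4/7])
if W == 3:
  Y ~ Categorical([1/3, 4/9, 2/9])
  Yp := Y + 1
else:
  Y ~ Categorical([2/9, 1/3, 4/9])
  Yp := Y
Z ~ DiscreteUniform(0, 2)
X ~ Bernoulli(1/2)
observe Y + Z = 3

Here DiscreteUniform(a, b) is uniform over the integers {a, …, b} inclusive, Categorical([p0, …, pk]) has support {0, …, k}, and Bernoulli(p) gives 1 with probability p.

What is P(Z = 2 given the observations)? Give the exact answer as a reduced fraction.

P(Z = 2 | obs) = 13/27

Enumerate traces; 48 have nonzero weight after conditioning:
  (W=0, U=0, Y=1, Z=2, X=0) weight 1/252
  (W=0, U=0, Y=1, Z=2, X=1) weight 1/252
  (W=0, U=0, Y=2, Z=1, X=0) weight 1/189
  (W=0, U=0, Y=2, Z=1, X=1) weight 1/189
  (W=0, U=1, Y=1, Z=2, X=0) weight 1/504
  (W=0, U=1, Y=1, Z=2, X=1) weight 1/504
  (W=0, U=1, Y=2, Z=1, X=0) weight 1/378
  (W=0, U=1, Y=2, Z=1, X=1) weight 1/378
  … 40 more
Group by Z:
  weight(Z=1) = 7/54
  weight(Z=2) = 13/108
Total weight = 7/54 + 13/108 = 1/4
P(Z=1 | obs) = 7/54 / 1/4 = 14/27
P(Z=2 | obs) = 13/108 / 1/4 = 13/27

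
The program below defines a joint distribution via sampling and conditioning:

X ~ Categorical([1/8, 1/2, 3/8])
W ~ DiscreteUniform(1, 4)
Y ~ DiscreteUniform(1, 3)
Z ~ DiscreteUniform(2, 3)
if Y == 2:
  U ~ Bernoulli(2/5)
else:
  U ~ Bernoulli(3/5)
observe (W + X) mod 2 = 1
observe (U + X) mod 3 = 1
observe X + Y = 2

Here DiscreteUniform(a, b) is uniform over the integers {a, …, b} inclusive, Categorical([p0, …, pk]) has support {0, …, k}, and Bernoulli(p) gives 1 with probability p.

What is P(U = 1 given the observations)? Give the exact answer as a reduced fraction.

P(U = 1 | obs) = 1/5

Enumerate traces; 8 have nonzero weight after conditioning:
  (X=0, W=1, Y=2, Z=2, U=1) weight 1/480
  (X=0, W=1, Y=2, Z=3, U=1) weight 1/480
  (X=0, W=3, Y=2, Z=2, U=1) weight 1/480
  (X=0, W=3, Y=2, Z=3, U=1) weight 1/480
  (X=1, W=2, Y=1, Z=2, U=0) weight 1/120
  (X=1, W=2, Y=1, Z=3, U=0) weight 1/120
  (X=1, W=4, Y=1, Z=2, U=0) weight 1/120
  (X=1, W=4, Y=1, Z=3, U=0) weight 1/120
Group by U:
  weight(U=0) = 1/30
  weight(U=1) = 1/120
Total weight = 1/30 + 1/120 = 1/24
P(U=0 | obs) = 1/30 / 1/24 = 4/5
P(U=1 | obs) = 1/120 / 1/24 = 1/5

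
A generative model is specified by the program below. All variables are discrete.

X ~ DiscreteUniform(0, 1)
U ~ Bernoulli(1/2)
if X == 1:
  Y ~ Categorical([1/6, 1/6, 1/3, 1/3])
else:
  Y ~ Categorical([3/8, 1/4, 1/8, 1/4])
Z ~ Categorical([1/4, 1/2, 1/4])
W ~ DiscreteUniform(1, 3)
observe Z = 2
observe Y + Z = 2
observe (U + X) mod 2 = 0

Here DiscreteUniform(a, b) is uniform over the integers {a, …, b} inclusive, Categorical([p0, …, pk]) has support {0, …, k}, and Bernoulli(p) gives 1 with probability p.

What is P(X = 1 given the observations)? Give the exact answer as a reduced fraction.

Enumerate traces; 6 have nonzero weight after conditioning:
  (X=0, U=0, Y=0, Z=2, W=1) weight 1/128
  (X=0, U=0, Y=0, Z=2, W=2) weight 1/128
  (X=0, U=0, Y=0, Z=2, W=3) weight 1/128
  (X=1, U=1, Y=0, Z=2, W=1) weight 1/288
  (X=1, U=1, Y=0, Z=2, W=2) weight 1/288
  (X=1, U=1, Y=0, Z=2, W=3) weight 1/288
Group by X:
  weight(X=0) = 3/128
  weight(X=1) = 1/96
Total weight = 3/128 + 1/96 = 13/384
P(X=0 | obs) = 3/128 / 13/384 = 9/13
P(X=1 | obs) = 1/96 / 13/384 = 4/13

P(X = 1 | obs) = 4/13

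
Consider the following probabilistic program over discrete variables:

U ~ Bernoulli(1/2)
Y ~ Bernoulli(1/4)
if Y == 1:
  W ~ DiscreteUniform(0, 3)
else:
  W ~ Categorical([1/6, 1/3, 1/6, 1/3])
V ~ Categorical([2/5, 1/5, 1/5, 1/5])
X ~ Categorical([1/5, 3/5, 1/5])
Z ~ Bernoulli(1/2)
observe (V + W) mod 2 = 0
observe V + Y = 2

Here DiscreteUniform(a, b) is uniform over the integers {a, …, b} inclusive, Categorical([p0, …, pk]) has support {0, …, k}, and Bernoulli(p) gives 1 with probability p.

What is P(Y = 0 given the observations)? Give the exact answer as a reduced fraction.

P(Y = 0 | obs) = 2/3

Enumerate traces; 48 have nonzero weight after conditioning:
  (U=0, Y=0, W=0, V=2, X=0, Z=0) weight 1/800
  (U=0, Y=0, W=0, V=2, X=0, Z=1) weight 1/800
  (U=0, Y=0, W=0, V=2, X=1, Z=0) weight 3/800
  (U=0, Y=0, W=0, V=2, X=1, Z=1) weight 3/800
  (U=0, Y=0, W=0, V=2, X=2, Z=0) weight 1/800
  (U=0, Y=0, W=0, V=2, X=2, Z=1) weight 1/800
  (U=0, Y=0, W=2, V=2, X=0, Z=0) weight 1/800
  (U=0, Y=0, W=2, V=2, X=0, Z=1) weight 1/800
  (U=0, Y=1, W=1, V=1, X=0, Z=0) weight 1/1600
  … 39 more
Group by Y:
  weight(Y=0) = 1/20
  weight(Y=1) = 1/40
Total weight = 1/20 + 1/40 = 3/40
P(Y=0 | obs) = 1/20 / 3/40 = 2/3
P(Y=1 | obs) = 1/40 / 3/40 = 1/3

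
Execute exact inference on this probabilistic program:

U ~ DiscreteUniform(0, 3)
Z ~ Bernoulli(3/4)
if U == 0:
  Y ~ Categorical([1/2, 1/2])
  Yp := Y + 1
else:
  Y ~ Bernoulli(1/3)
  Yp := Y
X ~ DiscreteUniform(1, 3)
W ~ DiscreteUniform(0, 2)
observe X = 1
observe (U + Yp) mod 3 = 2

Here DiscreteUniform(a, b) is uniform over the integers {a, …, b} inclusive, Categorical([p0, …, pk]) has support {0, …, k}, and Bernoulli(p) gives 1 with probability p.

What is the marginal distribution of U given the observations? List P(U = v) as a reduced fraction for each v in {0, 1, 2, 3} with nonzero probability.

Enumerate traces; 18 have nonzero weight after conditioning:
  (U=0, Z=0, Y=1, X=1, W=0) weight 1/288
  (U=0, Z=0, Y=1, X=1, W=1) weight 1/288
  (U=0, Z=0, Y=1, X=1, W=2) weight 1/288
  (U=0, Z=1, Y=1, X=1, W=0) weight 1/96
  (U=0, Z=1, Y=1, X=1, W=1) weight 1/96
  (U=0, Z=1, Y=1, X=1, W=2) weight 1/96
  (U=1, Z=0, Y=1, X=1, W=0) weight 1/432
  (U=1, Z=0, Y=1, X=1, W=1) weight 1/432
  (U=2, Z=0, Y=0, X=1, W=0) weight 1/216
  … 9 more
Group by U:
  weight(U=0) = 1/24
  weight(U=1) = 1/36
  weight(U=2) = 1/18
Total weight = 1/24 + 1/36 + 1/18 = 1/8
P(U=0 | obs) = 1/24 / 1/8 = 1/3
P(U=1 | obs) = 1/36 / 1/8 = 2/9
P(U=2 | obs) = 1/18 / 1/8 = 4/9

P(U=0) = 1/3, P(U=1) = 2/9, P(U=2) = 4/9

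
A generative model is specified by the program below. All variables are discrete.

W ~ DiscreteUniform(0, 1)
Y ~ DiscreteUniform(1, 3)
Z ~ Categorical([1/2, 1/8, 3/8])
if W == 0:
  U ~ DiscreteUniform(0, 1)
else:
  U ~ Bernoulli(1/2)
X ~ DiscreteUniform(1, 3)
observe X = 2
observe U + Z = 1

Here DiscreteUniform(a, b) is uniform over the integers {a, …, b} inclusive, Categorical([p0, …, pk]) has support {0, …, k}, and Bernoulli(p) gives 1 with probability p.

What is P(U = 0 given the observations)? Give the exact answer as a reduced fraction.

Enumerate traces; 12 have nonzero weight after conditioning:
  (W=0, Y=1, Z=0, U=1, X=2) weight 1/72
  (W=0, Y=1, Z=1, U=0, X=2) weight 1/288
  (W=0, Y=2, Z=0, U=1, X=2) weight 1/72
  (W=0, Y=2, Z=1, U=0, X=2) weight 1/288
  (W=0, Y=3, Z=0, U=1, X=2) weight 1/72
  (W=0, Y=3, Z=1, U=0, X=2) weight 1/288
  (W=1, Y=1, Z=0, U=1, X=2) weight 1/72
  (W=1, Y=1, Z=1, U=0, X=2) weight 1/288
  … 4 more
Group by U:
  weight(U=0) = 1/48
  weight(U=1) = 1/12
Total weight = 1/48 + 1/12 = 5/48
P(U=0 | obs) = 1/48 / 5/48 = 1/5
P(U=1 | obs) = 1/12 / 5/48 = 4/5

P(U = 0 | obs) = 1/5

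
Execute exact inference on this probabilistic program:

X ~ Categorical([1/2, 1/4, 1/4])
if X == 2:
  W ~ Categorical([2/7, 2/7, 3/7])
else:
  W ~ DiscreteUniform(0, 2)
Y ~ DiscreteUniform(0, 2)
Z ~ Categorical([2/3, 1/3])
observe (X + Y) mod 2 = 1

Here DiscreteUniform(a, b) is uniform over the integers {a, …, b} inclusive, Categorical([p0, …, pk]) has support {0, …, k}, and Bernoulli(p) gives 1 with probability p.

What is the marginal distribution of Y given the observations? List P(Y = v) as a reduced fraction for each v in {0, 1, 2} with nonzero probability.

Enumerate traces; 24 have nonzero weight after conditioning:
  (X=0, W=0, Y=1, Z=0) weight 1/27
  (X=0, W=0, Y=1, Z=1) weight 1/54
  (X=0, W=1, Y=1, Z=0) weight 1/27
  (X=0, W=1, Y=1, Z=1) weight 1/54
  (X=0, W=2, Y=1, Z=0) weight 1/27
  (X=0, W=2, Y=1, Z=1) weight 1/54
  (X=1, W=0, Y=0, Z=0) weight 1/54
  (X=1, W=0, Y=0, Z=1) weight 1/108
  (X=1, W=0, Y=2, Z=0) weight 1/54
  … 15 more
Group by Y:
  weight(Y=0) = 1/12
  weight(Y=1) = 1/4
  weight(Y=2) = 1/12
Total weight = 1/12 + 1/4 + 1/12 = 5/12
P(Y=0 | obs) = 1/12 / 5/12 = 1/5
P(Y=1 | obs) = 1/4 / 5/12 = 3/5
P(Y=2 | obs) = 1/12 / 5/12 = 1/5

P(Y=0) = 1/5, P(Y=1) = 3/5, P(Y=2) = 1/5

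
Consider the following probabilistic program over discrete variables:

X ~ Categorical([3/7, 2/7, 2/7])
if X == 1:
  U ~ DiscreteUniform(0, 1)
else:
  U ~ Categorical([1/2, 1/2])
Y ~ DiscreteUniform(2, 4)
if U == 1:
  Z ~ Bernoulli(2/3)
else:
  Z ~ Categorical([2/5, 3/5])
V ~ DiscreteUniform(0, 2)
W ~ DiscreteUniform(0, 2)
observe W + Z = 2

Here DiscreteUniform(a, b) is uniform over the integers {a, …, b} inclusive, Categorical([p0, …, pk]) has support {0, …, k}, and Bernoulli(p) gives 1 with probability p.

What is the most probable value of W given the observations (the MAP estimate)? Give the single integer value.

Enumerate traces; 108 have nonzero weight after conditioning:
  (X=0, U=0, Y=2, Z=0, V=0, W=2) weight 1/315
  (X=0, U=0, Y=2, Z=0, V=1, W=2) weight 1/315
  (X=0, U=0, Y=2, Z=0, V=2, W=2) weight 1/315
  (X=0, U=0, Y=2, Z=1, V=0, W=1) weight 1/210
  (X=0, U=0, Y=2, Z=1, V=1, W=1) weight 1/210
  (X=0, U=0, Y=2, Z=1, V=2, W=1) weight 1/210
  (X=0, U=0, Y=3, Z=0, V=0, W=2) weight 1/315
  (X=0, U=0, Y=3, Z=0, V=1, W=2) weight 1/315
  … 100 more
Group by W:
  weight(W=1) = 19/90
  weight(W=2) = 11/90
Total weight = 19/90 + 11/90 = 1/3
P(W=1 | obs) = 19/90 / 1/3 = 19/30
P(W=2 | obs) = 11/90 / 1/3 = 11/30
argmax = 1

argmax_v P(W = v | obs) = 1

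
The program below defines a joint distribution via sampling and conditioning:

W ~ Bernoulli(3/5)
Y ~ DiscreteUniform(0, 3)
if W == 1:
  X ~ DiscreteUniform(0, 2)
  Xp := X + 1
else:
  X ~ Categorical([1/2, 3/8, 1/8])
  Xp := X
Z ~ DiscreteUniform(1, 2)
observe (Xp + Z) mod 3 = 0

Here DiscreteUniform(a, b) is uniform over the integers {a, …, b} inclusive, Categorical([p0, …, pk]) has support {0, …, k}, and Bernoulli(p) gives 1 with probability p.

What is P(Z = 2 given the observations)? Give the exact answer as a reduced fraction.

P(Z = 2 | obs) = 7/12

Enumerate traces; 16 have nonzero weight after conditioning:
  (W=0, Y=0, X=1, Z=2) weight 3/160
  (W=0, Y=0, X=2, Z=1) weight 1/160
  (W=0, Y=1, X=1, Z=2) weight 3/160
  (W=0, Y=1, X=2, Z=1) weight 1/160
  (W=0, Y=2, X=1, Z=2) weight 3/160
  (W=0, Y=2, X=2, Z=1) weight 1/160
  (W=0, Y=3, X=1, Z=2) weight 3/160
  (W=0, Y=3, X=2, Z=1) weight 1/160
  … 8 more
Group by Z:
  weight(Z=1) = 1/8
  weight(Z=2) = 7/40
Total weight = 1/8 + 7/40 = 3/10
P(Z=1 | obs) = 1/8 / 3/10 = 5/12
P(Z=2 | obs) = 7/40 / 3/10 = 7/12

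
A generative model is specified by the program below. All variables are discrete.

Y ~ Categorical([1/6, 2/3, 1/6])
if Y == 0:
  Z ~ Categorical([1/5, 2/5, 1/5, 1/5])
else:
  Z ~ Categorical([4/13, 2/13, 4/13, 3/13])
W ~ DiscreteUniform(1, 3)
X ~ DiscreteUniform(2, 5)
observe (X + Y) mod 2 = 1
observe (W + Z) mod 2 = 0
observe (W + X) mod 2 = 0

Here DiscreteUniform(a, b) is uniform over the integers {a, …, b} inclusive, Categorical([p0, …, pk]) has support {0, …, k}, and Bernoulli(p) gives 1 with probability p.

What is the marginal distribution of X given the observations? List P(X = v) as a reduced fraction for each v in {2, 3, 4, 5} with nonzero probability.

P(X=2) = 5/18, P(X=3) = 2/9, P(X=4) = 5/18, P(X=5) = 2/9

Enumerate traces; 20 have nonzero weight after conditioning:
  (Y=0, Z=1, W=1, X=3) weight 1/180
  (Y=0, Z=1, W=1, X=5) weight 1/180
  (Y=0, Z=1, W=3, X=3) weight 1/180
  (Y=0, Z=1, W=3, X=5) weight 1/180
  (Y=0, Z=3, W=1, X=3) weight 1/360
  (Y=0, Z=3, W=1, X=5) weight 1/360
  (Y=0, Z=3, W=3, X=3) weight 1/360
  (Y=0, Z=3, W=3, X=5) weight 1/360
  (Y=1, Z=0, W=2, X=2) weight 2/117
  (Y=1, Z=0, W=2, X=4) weight 2/117
  … 10 more
Group by X:
  weight(X=2) = 4/117
  weight(X=3) = 16/585
  weight(X=4) = 4/117
  weight(X=5) = 16/585
Total weight = 4/117 + 16/585 + 4/117 + 16/585 = 8/65
P(X=2 | obs) = 4/117 / 8/65 = 5/18
P(X=3 | obs) = 16/585 / 8/65 = 2/9
P(X=4 | obs) = 4/117 / 8/65 = 5/18
P(X=5 | obs) = 16/585 / 8/65 = 2/9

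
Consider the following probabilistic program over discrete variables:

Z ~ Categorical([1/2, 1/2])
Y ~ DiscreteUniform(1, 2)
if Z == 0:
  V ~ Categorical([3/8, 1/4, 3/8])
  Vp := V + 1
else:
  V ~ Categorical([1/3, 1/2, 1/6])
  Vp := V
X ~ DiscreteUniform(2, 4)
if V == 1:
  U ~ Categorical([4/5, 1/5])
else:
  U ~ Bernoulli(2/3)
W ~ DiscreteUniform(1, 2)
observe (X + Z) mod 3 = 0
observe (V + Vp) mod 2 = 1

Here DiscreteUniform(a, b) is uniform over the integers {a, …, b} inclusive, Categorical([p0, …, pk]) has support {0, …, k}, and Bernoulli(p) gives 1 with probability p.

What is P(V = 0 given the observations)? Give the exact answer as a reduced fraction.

P(V = 0 | obs) = 3/8

Enumerate traces; 24 have nonzero weight after conditioning:
  (Z=0, Y=1, V=0, X=3, U=0, W=1) weight 1/192
  (Z=0, Y=1, V=0, X=3, U=0, W=2) weight 1/192
  (Z=0, Y=1, V=0, X=3, U=1, W=1) weight 1/96
  (Z=0, Y=1, V=0, X=3, U=1, W=2) weight 1/96
  (Z=0, Y=1, V=1, X=3, U=0, W=1) weight 1/120
  (Z=0, Y=1, V=1, X=3, U=0, W=2) weight 1/120
  (Z=0, Y=1, V=1, X=3, U=1, W=1) weight 1/480
  (Z=0, Y=1, V=1, X=3, U=1, W=2) weight 1/480
  (Z=0, Y=1, V=2, X=3, U=0, W=1) weight 1/192
  … 15 more
Group by V:
  weight(V=0) = 1/16
  weight(V=1) = 1/24
  weight(V=2) = 1/16
Total weight = 1/16 + 1/24 + 1/16 = 1/6
P(V=0 | obs) = 1/16 / 1/6 = 3/8
P(V=1 | obs) = 1/24 / 1/6 = 1/4
P(V=2 | obs) = 1/16 / 1/6 = 3/8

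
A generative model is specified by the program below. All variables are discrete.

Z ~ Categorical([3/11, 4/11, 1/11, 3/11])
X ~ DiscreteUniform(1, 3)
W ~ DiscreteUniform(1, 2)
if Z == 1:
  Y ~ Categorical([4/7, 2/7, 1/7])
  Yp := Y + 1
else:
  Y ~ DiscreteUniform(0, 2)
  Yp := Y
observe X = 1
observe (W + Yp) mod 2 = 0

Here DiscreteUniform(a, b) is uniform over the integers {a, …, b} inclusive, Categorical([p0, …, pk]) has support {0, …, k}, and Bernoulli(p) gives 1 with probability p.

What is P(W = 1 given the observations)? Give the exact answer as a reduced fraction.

P(W = 1 | obs) = 109/231

Enumerate traces; 12 have nonzero weight after conditioning:
  (Z=0, X=1, W=1, Y=1) weight 1/66
  (Z=0, X=1, W=2, Y=0) weight 1/66
  (Z=0, X=1, W=2, Y=2) weight 1/66
  (Z=1, X=1, W=1, Y=0) weight 8/231
  (Z=1, X=1, W=1, Y=2) weight 2/231
  (Z=1, X=1, W=2, Y=1) weight 4/231
  (Z=2, X=1, W=1, Y=1) weight 1/198
  (Z=2, X=1, W=2, Y=0) weight 1/198
  … 4 more
Group by W:
  weight(W=1) = 109/1386
  weight(W=2) = 61/693
Total weight = 109/1386 + 61/693 = 1/6
P(W=1 | obs) = 109/1386 / 1/6 = 109/231
P(W=2 | obs) = 61/693 / 1/6 = 122/231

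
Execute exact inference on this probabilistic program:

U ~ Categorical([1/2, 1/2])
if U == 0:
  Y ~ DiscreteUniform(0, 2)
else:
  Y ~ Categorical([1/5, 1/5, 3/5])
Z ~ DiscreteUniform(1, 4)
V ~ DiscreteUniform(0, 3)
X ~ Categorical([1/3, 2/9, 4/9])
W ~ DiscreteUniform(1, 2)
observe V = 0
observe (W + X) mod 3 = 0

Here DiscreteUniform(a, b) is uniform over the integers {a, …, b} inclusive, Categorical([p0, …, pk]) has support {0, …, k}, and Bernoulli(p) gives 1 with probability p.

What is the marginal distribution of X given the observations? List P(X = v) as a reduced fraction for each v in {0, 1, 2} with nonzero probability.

P(X=1) = 1/3, P(X=2) = 2/3

Enumerate traces; 48 have nonzero weight after conditioning:
  (U=0, Y=0, Z=1, V=0, X=1, W=2) weight 1/864
  (U=0, Y=0, Z=1, V=0, X=2, W=1) weight 1/432
  (U=0, Y=0, Z=2, V=0, X=1, W=2) weight 1/864
  (U=0, Y=0, Z=2, V=0, X=2, W=1) weight 1/432
  (U=0, Y=0, Z=3, V=0, X=1, W=2) weight 1/864
  (U=0, Y=0, Z=3, V=0, X=2, W=1) weight 1/432
  (U=0, Y=0, Z=4, V=0, X=1, W=2) weight 1/864
  (U=0, Y=0, Z=4, V=0, X=2, W=1) weight 1/432
  … 40 more
Group by X:
  weight(X=1) = 1/36
  weight(X=2) = 1/18
Total weight = 1/36 + 1/18 = 1/12
P(X=1 | obs) = 1/36 / 1/12 = 1/3
P(X=2 | obs) = 1/18 / 1/12 = 2/3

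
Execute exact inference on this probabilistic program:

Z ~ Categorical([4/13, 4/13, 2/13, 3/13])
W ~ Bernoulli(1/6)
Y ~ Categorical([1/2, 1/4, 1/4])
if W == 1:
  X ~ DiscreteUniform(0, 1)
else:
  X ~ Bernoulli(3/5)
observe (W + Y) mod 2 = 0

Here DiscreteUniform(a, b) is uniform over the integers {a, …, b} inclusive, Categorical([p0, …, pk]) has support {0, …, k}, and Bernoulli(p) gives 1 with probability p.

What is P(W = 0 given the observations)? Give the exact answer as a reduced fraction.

P(W = 0 | obs) = 15/16

Enumerate traces; 24 have nonzero weight after conditioning:
  (Z=0, W=0, Y=0, X=0) weight 2/39
  (Z=0, W=0, Y=0, X=1) weight 1/13
  (Z=0, W=0, Y=2, X=0) weight 1/39
  (Z=0, W=0, Y=2, X=1) weight 1/26
  (Z=0, W=1, Y=1, X=0) weight 1/156
  (Z=0, W=1, Y=1, X=1) weight 1/156
  (Z=1, W=0, Y=0, X=0) weight 2/39
  (Z=1, W=0, Y=0, X=1) weight 1/13
  … 16 more
Group by W:
  weight(W=0) = 5/8
  weight(W=1) = 1/24
Total weight = 5/8 + 1/24 = 2/3
P(W=0 | obs) = 5/8 / 2/3 = 15/16
P(W=1 | obs) = 1/24 / 2/3 = 1/16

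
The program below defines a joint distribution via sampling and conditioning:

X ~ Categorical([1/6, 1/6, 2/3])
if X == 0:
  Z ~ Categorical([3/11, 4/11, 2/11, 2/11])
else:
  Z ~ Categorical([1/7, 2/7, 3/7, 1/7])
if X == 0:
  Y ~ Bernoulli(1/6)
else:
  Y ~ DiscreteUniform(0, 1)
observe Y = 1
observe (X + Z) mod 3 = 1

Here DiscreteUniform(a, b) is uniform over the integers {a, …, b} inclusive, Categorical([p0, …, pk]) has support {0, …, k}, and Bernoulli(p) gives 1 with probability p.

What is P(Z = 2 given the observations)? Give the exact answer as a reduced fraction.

P(Z = 2 | obs) = 198/245

Enumerate traces; 4 have nonzero weight after conditioning:
  (X=0, Z=1, Y=1) weight 1/99
  (X=1, Z=0, Y=1) weight 1/84
  (X=1, Z=3, Y=1) weight 1/84
  (X=2, Z=2, Y=1) weight 1/7
Group by Z:
  weight(Z=0) = 1/84
  weight(Z=1) = 1/99
  weight(Z=2) = 1/7
  weight(Z=3) = 1/84
Total weight = 1/84 + 1/99 + 1/7 + 1/84 = 35/198
P(Z=0 | obs) = 1/84 / 35/198 = 33/490
P(Z=1 | obs) = 1/99 / 35/198 = 2/35
P(Z=2 | obs) = 1/7 / 35/198 = 198/245
P(Z=3 | obs) = 1/84 / 35/198 = 33/490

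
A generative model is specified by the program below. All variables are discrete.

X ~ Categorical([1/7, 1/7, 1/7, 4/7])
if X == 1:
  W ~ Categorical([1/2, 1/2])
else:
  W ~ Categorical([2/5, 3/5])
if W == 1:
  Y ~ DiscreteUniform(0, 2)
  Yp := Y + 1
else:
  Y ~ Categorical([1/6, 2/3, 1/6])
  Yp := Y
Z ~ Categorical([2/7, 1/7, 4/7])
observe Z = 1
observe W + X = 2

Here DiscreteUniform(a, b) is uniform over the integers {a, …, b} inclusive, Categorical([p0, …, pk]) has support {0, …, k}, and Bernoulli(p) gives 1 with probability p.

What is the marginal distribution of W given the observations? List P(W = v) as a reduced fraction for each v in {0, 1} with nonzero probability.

P(W=0) = 4/9, P(W=1) = 5/9

Enumerate traces; 6 have nonzero weight after conditioning:
  (X=1, W=1, Y=0, Z=1) weight 1/294
  (X=1, W=1, Y=1, Z=1) weight 1/294
  (X=1, W=1, Y=2, Z=1) weight 1/294
  (X=2, W=0, Y=0, Z=1) weight 1/735
  (X=2, W=0, Y=1, Z=1) weight 4/735
  (X=2, W=0, Y=2, Z=1) weight 1/735
Group by W:
  weight(W=0) = 2/245
  weight(W=1) = 1/98
Total weight = 2/245 + 1/98 = 9/490
P(W=0 | obs) = 2/245 / 9/490 = 4/9
P(W=1 | obs) = 1/98 / 9/490 = 5/9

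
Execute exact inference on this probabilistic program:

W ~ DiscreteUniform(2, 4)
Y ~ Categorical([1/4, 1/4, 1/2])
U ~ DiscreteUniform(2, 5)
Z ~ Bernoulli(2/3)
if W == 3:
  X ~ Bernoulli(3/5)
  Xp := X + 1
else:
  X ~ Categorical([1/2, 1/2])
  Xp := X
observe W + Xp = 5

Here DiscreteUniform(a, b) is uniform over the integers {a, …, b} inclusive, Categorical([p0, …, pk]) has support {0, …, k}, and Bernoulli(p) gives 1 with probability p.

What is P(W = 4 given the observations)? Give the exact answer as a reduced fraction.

Enumerate traces; 48 have nonzero weight after conditioning:
  (W=3, Y=0, U=2, Z=0, X=1) weight 1/240
  (W=3, Y=0, U=2, Z=1, X=1) weight 1/120
  (W=3, Y=0, U=3, Z=0, X=1) weight 1/240
  (W=3, Y=0, U=3, Z=1, X=1) weight 1/120
  (W=3, Y=0, U=4, Z=0, X=1) weight 1/240
  (W=3, Y=0, U=4, Z=1, X=1) weight 1/120
  (W=3, Y=0, U=5, Z=0, X=1) weight 1/240
  (W=3, Y=0, U=5, Z=1, X=1) weight 1/120
  (W=4, Y=0, U=2, Z=0, X=1) weight 1/288
  … 39 more
Group by W:
  weight(W=3) = 1/5
  weight(W=4) = 1/6
Total weight = 1/5 + 1/6 = 11/30
P(W=3 | obs) = 1/5 / 11/30 = 6/11
P(W=4 | obs) = 1/6 / 11/30 = 5/11

P(W = 4 | obs) = 5/11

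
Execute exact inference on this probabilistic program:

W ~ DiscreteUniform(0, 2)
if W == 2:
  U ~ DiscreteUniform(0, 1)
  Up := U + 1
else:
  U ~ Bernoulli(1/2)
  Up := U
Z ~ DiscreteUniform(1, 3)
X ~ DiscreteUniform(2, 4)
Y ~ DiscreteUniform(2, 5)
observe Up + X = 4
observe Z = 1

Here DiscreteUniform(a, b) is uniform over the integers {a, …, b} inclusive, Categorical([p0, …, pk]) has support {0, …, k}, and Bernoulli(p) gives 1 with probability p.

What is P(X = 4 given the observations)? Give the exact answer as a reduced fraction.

P(X = 4 | obs) = 1/3

Enumerate traces; 24 have nonzero weight after conditioning:
  (W=0, U=0, Z=1, X=4, Y=2) weight 1/216
  (W=0, U=0, Z=1, X=4, Y=3) weight 1/216
  (W=0, U=0, Z=1, X=4, Y=4) weight 1/216
  (W=0, U=0, Z=1, X=4, Y=5) weight 1/216
  (W=0, U=1, Z=1, X=3, Y=2) weight 1/216
  (W=0, U=1, Z=1, X=3, Y=3) weight 1/216
  (W=0, U=1, Z=1, X=3, Y=4) weight 1/216
  (W=0, U=1, Z=1, X=3, Y=5) weight 1/216
  (W=2, U=1, Z=1, X=2, Y=2) weight 1/216
  … 15 more
Group by X:
  weight(X=2) = 1/54
  weight(X=3) = 1/18
  weight(X=4) = 1/27
Total weight = 1/54 + 1/18 + 1/27 = 1/9
P(X=2 | obs) = 1/54 / 1/9 = 1/6
P(X=3 | obs) = 1/18 / 1/9 = 1/2
P(X=4 | obs) = 1/27 / 1/9 = 1/3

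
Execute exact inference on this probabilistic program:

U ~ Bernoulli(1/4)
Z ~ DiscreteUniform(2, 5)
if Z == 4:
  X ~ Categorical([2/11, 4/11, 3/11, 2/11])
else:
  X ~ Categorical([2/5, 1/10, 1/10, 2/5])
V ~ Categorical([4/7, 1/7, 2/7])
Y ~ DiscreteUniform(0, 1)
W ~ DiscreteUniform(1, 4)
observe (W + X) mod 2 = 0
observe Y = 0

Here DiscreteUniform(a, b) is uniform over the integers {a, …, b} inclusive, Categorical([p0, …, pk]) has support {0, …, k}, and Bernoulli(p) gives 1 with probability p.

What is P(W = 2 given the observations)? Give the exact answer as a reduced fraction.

Enumerate traces; 192 have nonzero weight after conditioning:
  (U=0, Z=2, X=0, V=0, Y=0, W=2) weight 3/560
  (U=0, Z=2, X=0, V=0, Y=0, W=4) weight 3/560
  (U=0, Z=2, X=0, V=1, Y=0, W=2) weight 3/2240
  (U=0, Z=2, X=0, V=1, Y=0, W=4) weight 3/2240
  (U=0, Z=2, X=0, V=2, Y=0, W=2) weight 3/1120
  (U=0, Z=2, X=0, V=2, Y=0, W=4) weight 3/1120
  (U=0, Z=2, X=1, V=0, Y=0, W=1) weight 3/2240
  (U=0, Z=2, X=1, V=0, Y=0, W=3) weight 3/2240
  … 184 more
Group by W:
  weight(W=1) = 45/704
  weight(W=2) = 43/704
  weight(W=3) = 45/704
  weight(W=4) = 43/704
Total weight = 45/704 + 43/704 + 45/704 + 43/704 = 1/4
P(W=1 | obs) = 45/704 / 1/4 = 45/176
P(W=2 | obs) = 43/704 / 1/4 = 43/176
P(W=3 | obs) = 45/704 / 1/4 = 45/176
P(W=4 | obs) = 43/704 / 1/4 = 43/176

P(W = 2 | obs) = 43/176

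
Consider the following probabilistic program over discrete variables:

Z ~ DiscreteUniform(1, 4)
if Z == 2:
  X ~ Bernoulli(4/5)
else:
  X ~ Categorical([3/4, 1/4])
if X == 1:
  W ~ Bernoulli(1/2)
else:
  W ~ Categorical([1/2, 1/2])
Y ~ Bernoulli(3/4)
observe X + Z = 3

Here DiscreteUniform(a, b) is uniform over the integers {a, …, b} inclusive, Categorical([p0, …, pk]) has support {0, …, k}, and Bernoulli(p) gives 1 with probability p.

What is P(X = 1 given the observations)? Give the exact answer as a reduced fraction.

P(X = 1 | obs) = 16/31

Enumerate traces; 8 have nonzero weight after conditioning:
  (Z=2, X=1, W=0, Y=0) weight 1/40
  (Z=2, X=1, W=0, Y=1) weight 3/40
  (Z=2, X=1, W=1, Y=0) weight 1/40
  (Z=2, X=1, W=1, Y=1) weight 3/40
  (Z=3, X=0, W=0, Y=0) weight 3/128
  (Z=3, X=0, W=0, Y=1) weight 9/128
  (Z=3, X=0, W=1, Y=0) weight 3/128
  (Z=3, X=0, W=1, Y=1) weight 9/128
Group by X:
  weight(X=0) = 3/16
  weight(X=1) = 1/5
Total weight = 3/16 + 1/5 = 31/80
P(X=0 | obs) = 3/16 / 31/80 = 15/31
P(X=1 | obs) = 1/5 / 31/80 = 16/31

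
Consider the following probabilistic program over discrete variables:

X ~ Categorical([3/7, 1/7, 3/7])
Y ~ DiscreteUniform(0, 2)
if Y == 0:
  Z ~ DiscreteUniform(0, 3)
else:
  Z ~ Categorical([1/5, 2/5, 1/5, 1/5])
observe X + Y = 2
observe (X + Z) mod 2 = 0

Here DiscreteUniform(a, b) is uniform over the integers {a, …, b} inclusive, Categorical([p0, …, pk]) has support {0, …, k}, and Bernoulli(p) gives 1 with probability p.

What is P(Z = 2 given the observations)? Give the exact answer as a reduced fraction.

P(Z = 2 | obs) = 9/22

Enumerate traces; 6 have nonzero weight after conditioning:
  (X=0, Y=2, Z=0) weight 1/35
  (X=0, Y=2, Z=2) weight 1/35
  (X=1, Y=1, Z=1) weight 2/105
  (X=1, Y=1, Z=3) weight 1/105
  (X=2, Y=0, Z=0) weight 1/28
  (X=2, Y=0, Z=2) weight 1/28
Group by Z:
  weight(Z=0) = 9/140
  weight(Z=1) = 2/105
  weight(Z=2) = 9/140
  weight(Z=3) = 1/105
Total weight = 9/140 + 2/105 + 9/140 + 1/105 = 11/70
P(Z=0 | obs) = 9/140 / 11/70 = 9/22
P(Z=1 | obs) = 2/105 / 11/70 = 4/33
P(Z=2 | obs) = 9/140 / 11/70 = 9/22
P(Z=3 | obs) = 1/105 / 11/70 = 2/33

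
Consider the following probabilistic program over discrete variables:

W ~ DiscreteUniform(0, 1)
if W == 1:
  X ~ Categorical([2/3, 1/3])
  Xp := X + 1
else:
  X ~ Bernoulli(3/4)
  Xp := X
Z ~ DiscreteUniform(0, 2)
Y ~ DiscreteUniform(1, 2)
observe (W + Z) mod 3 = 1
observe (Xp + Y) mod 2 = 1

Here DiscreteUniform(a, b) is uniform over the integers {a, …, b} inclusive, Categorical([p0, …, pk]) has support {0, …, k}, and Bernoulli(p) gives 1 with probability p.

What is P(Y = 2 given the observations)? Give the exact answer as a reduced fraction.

P(Y = 2 | obs) = 17/24

Enumerate traces; 4 have nonzero weight after conditioning:
  (W=0, X=0, Z=1, Y=1) weight 1/48
  (W=0, X=1, Z=1, Y=2) weight 1/16
  (W=1, X=0, Z=0, Y=2) weight 1/18
  (W=1, X=1, Z=0, Y=1) weight 1/36
Group by Y:
  weight(Y=1) = 7/144
  weight(Y=2) = 17/144
Total weight = 7/144 + 17/144 = 1/6
P(Y=1 | obs) = 7/144 / 1/6 = 7/24
P(Y=2 | obs) = 17/144 / 1/6 = 17/24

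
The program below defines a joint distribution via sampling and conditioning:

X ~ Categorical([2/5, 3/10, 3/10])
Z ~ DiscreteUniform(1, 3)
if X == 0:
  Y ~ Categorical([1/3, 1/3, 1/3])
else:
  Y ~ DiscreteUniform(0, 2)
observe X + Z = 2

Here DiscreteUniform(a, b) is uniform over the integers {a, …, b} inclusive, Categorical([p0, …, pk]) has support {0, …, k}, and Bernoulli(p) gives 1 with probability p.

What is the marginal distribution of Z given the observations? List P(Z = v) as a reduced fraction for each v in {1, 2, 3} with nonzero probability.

Enumerate traces; 6 have nonzero weight after conditioning:
  (X=0, Z=2, Y=0) weight 2/45
  (X=0, Z=2, Y=1) weight 2/45
  (X=0, Z=2, Y=2) weight 2/45
  (X=1, Z=1, Y=0) weight 1/30
  (X=1, Z=1, Y=1) weight 1/30
  (X=1, Z=1, Y=2) weight 1/30
Group by Z:
  weight(Z=1) = 1/10
  weight(Z=2) = 2/15
Total weight = 1/10 + 2/15 = 7/30
P(Z=1 | obs) = 1/10 / 7/30 = 3/7
P(Z=2 | obs) = 2/15 / 7/30 = 4/7

P(Z=1) = 3/7, P(Z=2) = 4/7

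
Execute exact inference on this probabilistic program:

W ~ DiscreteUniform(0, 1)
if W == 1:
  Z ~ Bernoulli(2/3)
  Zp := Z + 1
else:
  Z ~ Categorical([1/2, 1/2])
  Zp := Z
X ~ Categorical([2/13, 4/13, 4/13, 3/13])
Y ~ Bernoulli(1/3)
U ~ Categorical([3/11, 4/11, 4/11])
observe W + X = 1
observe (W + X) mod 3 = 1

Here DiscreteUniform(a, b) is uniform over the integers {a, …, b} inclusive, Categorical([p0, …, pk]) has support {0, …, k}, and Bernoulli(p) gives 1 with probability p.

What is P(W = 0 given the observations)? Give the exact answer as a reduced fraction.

Enumerate traces; 24 have nonzero weight after conditioning:
  (W=0, Z=0, X=1, Y=0, U=0) weight 2/143
  (W=0, Z=0, X=1, Y=0, U=1) weight 8/429
  (W=0, Z=0, X=1, Y=0, U=2) weight 8/429
  (W=0, Z=0, X=1, Y=1, U=0) weight 1/143
  (W=0, Z=0, X=1, Y=1, U=1) weight 4/429
  (W=0, Z=0, X=1, Y=1, U=2) weight 4/429
  (W=0, Z=1, X=1, Y=0, U=0) weight 2/143
  (W=0, Z=1, X=1, Y=0, U=1) weight 8/429
  (W=1, Z=0, X=0, Y=0, U=0) weight 2/429
  … 15 more
Group by W:
  weight(W=0) = 2/13
  weight(W=1) = 1/13
Total weight = 2/13 + 1/13 = 3/13
P(W=0 | obs) = 2/13 / 3/13 = 2/3
P(W=1 | obs) = 1/13 / 3/13 = 1/3

P(W = 0 | obs) = 2/3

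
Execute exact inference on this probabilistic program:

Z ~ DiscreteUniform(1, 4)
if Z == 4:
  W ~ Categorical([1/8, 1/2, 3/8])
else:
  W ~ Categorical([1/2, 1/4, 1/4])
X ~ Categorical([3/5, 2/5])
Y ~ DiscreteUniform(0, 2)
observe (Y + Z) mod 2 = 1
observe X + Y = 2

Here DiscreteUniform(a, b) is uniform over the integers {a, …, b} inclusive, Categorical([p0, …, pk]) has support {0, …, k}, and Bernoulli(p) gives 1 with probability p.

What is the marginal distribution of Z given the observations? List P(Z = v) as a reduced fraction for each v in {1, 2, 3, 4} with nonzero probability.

P(Z=1) = 3/10, P(Z=2) = 1/5, P(Z=3) = 3/10, P(Z=4) = 1/5

Enumerate traces; 12 have nonzero weight after conditioning:
  (Z=1, W=0, X=0, Y=2) weight 1/40
  (Z=1, W=1, X=0, Y=2) weight 1/80
  (Z=1, W=2, X=0, Y=2) weight 1/80
  (Z=2, W=0, X=1, Y=1) weight 1/60
  (Z=2, W=1, X=1, Y=1) weight 1/120
  (Z=2, W=2, X=1, Y=1) weight 1/120
  (Z=3, W=0, X=0, Y=2) weight 1/40
  (Z=3, W=1, X=0, Y=2) weight 1/80
  (Z=4, W=0, X=1, Y=1) weight 1/240
  … 3 more
Group by Z:
  weight(Z=1) = 1/20
  weight(Z=2) = 1/30
  weight(Z=3) = 1/20
  weight(Z=4) = 1/30
Total weight = 1/20 + 1/30 + 1/20 + 1/30 = 1/6
P(Z=1 | obs) = 1/20 / 1/6 = 3/10
P(Z=2 | obs) = 1/30 / 1/6 = 1/5
P(Z=3 | obs) = 1/20 / 1/6 = 3/10
P(Z=4 | obs) = 1/30 / 1/6 = 1/5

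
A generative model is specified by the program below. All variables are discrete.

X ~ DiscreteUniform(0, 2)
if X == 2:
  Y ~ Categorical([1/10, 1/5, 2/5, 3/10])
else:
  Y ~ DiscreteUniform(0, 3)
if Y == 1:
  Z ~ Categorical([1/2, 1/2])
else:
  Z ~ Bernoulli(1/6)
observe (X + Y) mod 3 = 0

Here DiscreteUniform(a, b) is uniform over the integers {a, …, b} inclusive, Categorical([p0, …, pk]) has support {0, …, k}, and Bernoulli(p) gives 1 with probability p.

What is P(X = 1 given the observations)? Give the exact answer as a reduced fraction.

Enumerate traces; 8 have nonzero weight after conditioning:
  (X=0, Y=0, Z=0) weight 5/72
  (X=0, Y=0, Z=1) weight 1/72
  (X=0, Y=3, Z=0) weight 5/72
  (X=0, Y=3, Z=1) weight 1/72
  (X=1, Y=2, Z=0) weight 5/72
  (X=1, Y=2, Z=1) weight 1/72
  (X=2, Y=1, Z=0) weight 1/30
  (X=2, Y=1, Z=1) weight 1/30
Group by X:
  weight(X=0) = 1/6
  weight(X=1) = 1/12
  weight(X=2) = 1/15
Total weight = 1/6 + 1/12 + 1/15 = 19/60
P(X=0 | obs) = 1/6 / 19/60 = 10/19
P(X=1 | obs) = 1/12 / 19/60 = 5/19
P(X=2 | obs) = 1/15 / 19/60 = 4/19

P(X = 1 | obs) = 5/19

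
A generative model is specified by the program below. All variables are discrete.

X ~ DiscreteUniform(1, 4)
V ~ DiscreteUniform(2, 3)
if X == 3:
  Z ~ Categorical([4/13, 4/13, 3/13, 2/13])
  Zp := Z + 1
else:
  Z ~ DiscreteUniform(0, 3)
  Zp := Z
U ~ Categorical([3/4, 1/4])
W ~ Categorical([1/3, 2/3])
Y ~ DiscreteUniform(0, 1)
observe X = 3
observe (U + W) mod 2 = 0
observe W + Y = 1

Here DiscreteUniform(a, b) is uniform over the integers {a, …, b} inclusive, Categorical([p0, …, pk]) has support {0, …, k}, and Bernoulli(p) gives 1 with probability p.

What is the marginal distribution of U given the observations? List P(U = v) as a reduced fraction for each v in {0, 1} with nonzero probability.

P(U=0) = 3/5, P(U=1) = 2/5

Enumerate traces; 16 have nonzero weight after conditioning:
  (X=3, V=2, Z=0, U=0, W=0, Y=1) weight 1/208
  (X=3, V=2, Z=0, U=1, W=1, Y=0) weight 1/312
  (X=3, V=2, Z=1, U=0, W=0, Y=1) weight 1/208
  (X=3, V=2, Z=1, U=1, W=1, Y=0) weight 1/312
  (X=3, V=2, Z=2, U=0, W=0, Y=1) weight 3/832
  (X=3, V=2, Z=2, U=1, W=1, Y=0) weight 1/416
  (X=3, V=2, Z=3, U=0, W=0, Y=1) weight 1/416
  (X=3, V=2, Z=3, U=1, W=1, Y=0) weight 1/624
  … 8 more
Group by U:
  weight(U=0) = 1/32
  weight(U=1) = 1/48
Total weight = 1/32 + 1/48 = 5/96
P(U=0 | obs) = 1/32 / 5/96 = 3/5
P(U=1 | obs) = 1/48 / 5/96 = 2/5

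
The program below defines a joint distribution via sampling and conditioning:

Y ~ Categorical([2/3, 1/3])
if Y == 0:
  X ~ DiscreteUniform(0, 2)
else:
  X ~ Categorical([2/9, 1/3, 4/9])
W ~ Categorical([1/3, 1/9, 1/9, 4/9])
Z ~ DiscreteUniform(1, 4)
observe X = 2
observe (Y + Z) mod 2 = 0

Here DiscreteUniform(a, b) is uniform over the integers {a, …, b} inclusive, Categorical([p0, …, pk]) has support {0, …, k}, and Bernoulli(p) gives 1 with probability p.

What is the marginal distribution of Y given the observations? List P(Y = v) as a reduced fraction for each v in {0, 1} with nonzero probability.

P(Y=0) = 3/5, P(Y=1) = 2/5

Enumerate traces; 16 have nonzero weight after conditioning:
  (Y=0, X=2, W=0, Z=2) weight 1/54
  (Y=0, X=2, W=0, Z=4) weight 1/54
  (Y=0, X=2, W=1, Z=2) weight 1/162
  (Y=0, X=2, W=1, Z=4) weight 1/162
  (Y=0, X=2, W=2, Z=2) weight 1/162
  (Y=0, X=2, W=2, Z=4) weight 1/162
  (Y=0, X=2, W=3, Z=2) weight 2/81
  (Y=0, X=2, W=3, Z=4) weight 2/81
  (Y=1, X=2, W=0, Z=1) weight 1/81
  … 7 more
Group by Y:
  weight(Y=0) = 1/9
  weight(Y=1) = 2/27
Total weight = 1/9 + 2/27 = 5/27
P(Y=0 | obs) = 1/9 / 5/27 = 3/5
P(Y=1 | obs) = 2/27 / 5/27 = 2/5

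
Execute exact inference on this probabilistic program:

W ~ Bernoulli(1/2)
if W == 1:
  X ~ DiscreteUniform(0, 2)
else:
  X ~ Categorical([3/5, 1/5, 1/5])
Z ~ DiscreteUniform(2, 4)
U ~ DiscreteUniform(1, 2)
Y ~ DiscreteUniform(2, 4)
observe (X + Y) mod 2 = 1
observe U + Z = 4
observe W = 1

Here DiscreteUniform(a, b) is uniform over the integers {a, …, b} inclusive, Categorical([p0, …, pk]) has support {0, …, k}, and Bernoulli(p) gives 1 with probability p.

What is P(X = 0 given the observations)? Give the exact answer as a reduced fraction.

Enumerate traces; 8 have nonzero weight after conditioning:
  (W=1, X=0, Z=2, U=2, Y=3) weight 1/108
  (W=1, X=0, Z=3, U=1, Y=3) weight 1/108
  (W=1, X=1, Z=2, U=2, Y=2) weight 1/108
  (W=1, X=1, Z=2, U=2, Y=4) weight 1/108
  (W=1, X=1, Z=3, U=1, Y=2) weight 1/108
  (W=1, X=1, Z=3, U=1, Y=4) weight 1/108
  (W=1, X=2, Z=2, U=2, Y=3) weight 1/108
  (W=1, X=2, Z=3, U=1, Y=3) weight 1/108
Group by X:
  weight(X=0) = 1/54
  weight(X=1) = 1/27
  weight(X=2) = 1/54
Total weight = 1/54 + 1/27 + 1/54 = 2/27
P(X=0 | obs) = 1/54 / 2/27 = 1/4
P(X=1 | obs) = 1/27 / 2/27 = 1/2
P(X=2 | obs) = 1/54 / 2/27 = 1/4

P(X = 0 | obs) = 1/4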